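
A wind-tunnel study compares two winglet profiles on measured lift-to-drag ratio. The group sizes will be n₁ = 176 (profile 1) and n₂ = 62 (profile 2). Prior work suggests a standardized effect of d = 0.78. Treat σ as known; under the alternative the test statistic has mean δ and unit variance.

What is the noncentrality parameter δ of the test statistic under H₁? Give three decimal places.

The noncentrality parameter scales effect size by the design's sample-size factor: δ = d / √(1/n₁ + 1/n₂) = 0.78 / √(1/176 + 1/62) = 5.2815

δ ≈ 5.282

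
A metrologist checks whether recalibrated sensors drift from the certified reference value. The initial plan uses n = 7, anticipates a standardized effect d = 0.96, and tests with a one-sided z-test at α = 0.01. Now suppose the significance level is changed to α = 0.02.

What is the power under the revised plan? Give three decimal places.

Power ≈ 0.687

δ = d·√n = 0.96 × √7 = 2.5399 (unchanged). New critical value: z_{0.02} = 2.054.
Revised power = Φ(δ − 2.054) = Φ(0.486) = 0.6866.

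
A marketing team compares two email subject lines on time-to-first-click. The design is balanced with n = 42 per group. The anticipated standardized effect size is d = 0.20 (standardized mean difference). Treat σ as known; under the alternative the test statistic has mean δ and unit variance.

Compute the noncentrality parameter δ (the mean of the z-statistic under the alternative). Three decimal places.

The noncentrality parameter scales effect size by the design's sample-size factor: δ = d·√(n/2) = 0.20 × √(42/2) = 0.9165

δ ≈ 0.917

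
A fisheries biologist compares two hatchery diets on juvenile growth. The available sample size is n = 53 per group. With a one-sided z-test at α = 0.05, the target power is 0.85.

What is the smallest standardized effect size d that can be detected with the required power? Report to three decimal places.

Need Φ(δ − 1.645) = 0.85, so δ = 1.645 + 1.036 = 2.681.
δ = d·√(n/2) ⇒ d = δ/√(n/2) = 2.681/√(53/2) = 0.5209.

d ≈ 0.521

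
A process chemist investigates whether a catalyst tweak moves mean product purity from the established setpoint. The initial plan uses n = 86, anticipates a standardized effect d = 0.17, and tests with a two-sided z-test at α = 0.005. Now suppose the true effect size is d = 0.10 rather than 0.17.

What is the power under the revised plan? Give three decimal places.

With d = 0.10: δ = d·√n = 0.10 × √86 = 0.9274. Critical value z_{0.0025} = 2.807.
Revised power = Φ(δ − 2.807) + Φ(−δ − 2.807) = Φ(-1.880) + Φ(-3.734) = 0.0301 + 0.0001 = 0.0302.

Power ≈ 0.030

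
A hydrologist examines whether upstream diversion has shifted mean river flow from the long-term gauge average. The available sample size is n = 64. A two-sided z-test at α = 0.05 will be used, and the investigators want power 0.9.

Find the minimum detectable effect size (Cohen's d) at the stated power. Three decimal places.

d ≈ 0.405

Need Φ(δ − 1.960) = 0.9, so δ = 1.960 + 1.282 = 3.242.
(Lower-tail contribution to power is negligible for δ > 0.)
δ = d·√n ⇒ d = δ/√n = 3.242/√64 = 0.4052.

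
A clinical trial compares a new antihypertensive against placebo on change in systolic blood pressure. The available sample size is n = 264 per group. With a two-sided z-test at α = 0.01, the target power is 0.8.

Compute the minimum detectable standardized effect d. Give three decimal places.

d ≈ 0.297

Required noncentrality: δ = z_{0.005} + z_{0.20} = 2.576 + 0.842 = 3.417.
(The second rejection-region term Φ(−δ − z_{α/2}) is negligible and dropped.)
δ = d·√(n/2) ⇒ d = δ/√(n/2) = 3.417/√(264/2) = 0.2975.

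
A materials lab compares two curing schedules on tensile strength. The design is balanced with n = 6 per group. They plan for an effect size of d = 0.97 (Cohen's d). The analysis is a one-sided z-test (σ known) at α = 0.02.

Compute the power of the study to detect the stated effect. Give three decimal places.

Power ≈ 0.354

Noncentrality parameter: δ = d·√(n/2) = 0.97 × √(6/2) = 1.6801
Critical value for a one-sided test at α = 0.02: z_α = 2.054.
Power = Φ(δ − 2.054) = Φ(-0.374) = 0.3543.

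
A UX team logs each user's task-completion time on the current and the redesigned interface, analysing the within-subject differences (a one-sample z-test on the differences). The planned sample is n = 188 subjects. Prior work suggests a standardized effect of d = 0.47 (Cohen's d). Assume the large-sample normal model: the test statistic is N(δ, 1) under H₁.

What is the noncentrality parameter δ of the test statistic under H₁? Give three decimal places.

The noncentrality parameter scales effect size by the design's sample-size factor: δ = d·√n = 0.47 × √188 = 6.4443

δ ≈ 6.444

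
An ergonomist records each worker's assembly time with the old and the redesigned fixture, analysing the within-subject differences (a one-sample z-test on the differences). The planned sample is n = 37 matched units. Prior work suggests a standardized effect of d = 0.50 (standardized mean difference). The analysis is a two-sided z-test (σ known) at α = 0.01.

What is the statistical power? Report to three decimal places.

Noncentrality parameter: δ = d·√n = 0.50 × √37 = 3.0414
Critical value for a two-sided test at α = 0.01: z_{α/2} = 2.576.
Power = Φ(δ − 2.576) + Φ(−δ − 2.576) = Φ(0.466) + Φ(-5.617) = 0.6792 + 0.0000 = 0.6792.

Power ≈ 0.679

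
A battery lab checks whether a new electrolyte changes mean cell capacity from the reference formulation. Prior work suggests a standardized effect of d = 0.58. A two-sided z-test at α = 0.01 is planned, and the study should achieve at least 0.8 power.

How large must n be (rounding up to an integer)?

n = 35

For power 0.8 need Φ(δ − z_{0.005}) = 0.8, so δ = z_{0.005} + z_{0.20} = 2.576 + 0.842 = 3.417.
(The Φ(−δ − z_{α/2}) term is vanishingly small for δ > 0 and is dropped in the standard sample-size formula.)
δ = d·√n ⇒ n = (δ/d)² = (3.417 / 0.58)² = 34.72.
Rounding up, n = 35.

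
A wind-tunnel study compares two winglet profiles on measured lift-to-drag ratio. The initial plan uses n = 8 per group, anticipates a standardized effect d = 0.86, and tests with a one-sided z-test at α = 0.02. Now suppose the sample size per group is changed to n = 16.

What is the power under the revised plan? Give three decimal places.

Power ≈ 0.648

With n = 16 per group: δ = d·√(n/2) = 0.86 × √(16/2) = 2.4324. Critical value z_{0.02} = 2.054.
Revised power = Φ(δ − 2.054) = Φ(0.379) = 0.6475.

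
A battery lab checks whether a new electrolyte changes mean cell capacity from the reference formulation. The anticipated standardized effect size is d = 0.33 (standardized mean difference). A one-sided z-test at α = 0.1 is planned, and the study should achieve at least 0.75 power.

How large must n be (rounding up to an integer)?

n = 36

For power 0.75 need Φ(δ − z_{0.1}) = 0.75, so δ = z_{0.1} + z_{0.25} = 1.282 + 0.674 = 1.956.
δ = d·√n ⇒ n = (δ/d)² = (1.956 / 0.33)² = 35.13.
Rounding up, n = 36.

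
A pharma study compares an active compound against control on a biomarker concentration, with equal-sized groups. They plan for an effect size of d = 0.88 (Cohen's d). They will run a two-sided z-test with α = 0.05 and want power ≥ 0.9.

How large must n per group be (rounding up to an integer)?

Set Φ(δ − 1.960) = 0.9; then δ − 1.960 = Φ⁻¹(0.9) = 1.282, giving δ = 3.242.
(For δ > 0 the lower-tail rejection region contributes negligibly to power, so the one-term inversion is standard.)
δ = d·√(n/2) ⇒ n = 2(δ/d)² = 2 × (3.242 / 0.88)² = 27.14.
Round up to the next whole unit.

n = 28 per group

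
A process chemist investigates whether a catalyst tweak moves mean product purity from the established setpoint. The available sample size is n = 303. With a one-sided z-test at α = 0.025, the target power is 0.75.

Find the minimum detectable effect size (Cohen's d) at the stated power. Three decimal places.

Required noncentrality: δ = z_{0.025} + z_{0.25} = 1.960 + 0.674 = 2.634.
δ = d·√n ⇒ d = δ/√n = 2.634/√303 = 0.1513.

d ≈ 0.151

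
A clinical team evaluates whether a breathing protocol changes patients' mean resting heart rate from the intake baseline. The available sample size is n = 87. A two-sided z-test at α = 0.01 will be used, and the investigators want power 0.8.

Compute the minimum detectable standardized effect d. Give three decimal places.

d ≈ 0.366

Required noncentrality: δ = z_{0.005} + z_{0.20} = 2.576 + 0.842 = 3.417.
(The second rejection-region term Φ(−δ − z_{α/2}) is negligible and dropped.)
δ = d·√n ⇒ d = δ/√n = 3.417/√87 = 0.3664.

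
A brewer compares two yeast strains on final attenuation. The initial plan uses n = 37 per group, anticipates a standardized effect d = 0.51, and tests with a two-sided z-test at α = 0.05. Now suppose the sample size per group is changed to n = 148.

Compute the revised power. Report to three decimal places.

Power ≈ 0.992

With n = 148 per group: δ = d·√(n/2) = 0.51 × √(148/2) = 4.3872. Critical value z_{0.025} = 1.960.
Revised power = Φ(δ − 1.960) + Φ(−δ − 1.960) = Φ(2.427) + Φ(-6.347) = 0.9924 + 0.0000 = 0.9924.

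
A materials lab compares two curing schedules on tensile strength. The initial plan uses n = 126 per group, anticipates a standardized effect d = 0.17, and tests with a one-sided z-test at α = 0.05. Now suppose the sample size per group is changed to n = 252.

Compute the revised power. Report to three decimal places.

Power ≈ 0.604

With n = 252 per group: δ = d·√(n/2) = 0.17 × √(252/2) = 1.9082. Critical value z_{0.05} = 1.645.
Revised power = Φ(δ − 1.645) = Φ(0.263) = 0.6039.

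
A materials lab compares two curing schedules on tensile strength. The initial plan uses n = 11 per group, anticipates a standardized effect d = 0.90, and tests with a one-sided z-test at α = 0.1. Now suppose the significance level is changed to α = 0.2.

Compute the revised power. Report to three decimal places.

Power ≈ 0.898

δ = d·√(n/2) = 0.90 × √(11/2) = 2.1107 (unchanged). New critical value: z_{0.2} = 0.842.
Revised power = P(Z > 0.842 − δ) = Φ(1.269) = 0.8978.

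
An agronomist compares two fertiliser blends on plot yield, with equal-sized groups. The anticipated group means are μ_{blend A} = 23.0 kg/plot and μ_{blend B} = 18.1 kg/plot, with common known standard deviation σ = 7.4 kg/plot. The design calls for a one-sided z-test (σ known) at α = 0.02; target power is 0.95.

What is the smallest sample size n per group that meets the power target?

n = 63 per group

Standardized effect: d = |μ_{blend A} − μ_{blend B}| / σ = |23.0 − 18.1| / 7.4 = 0.6622
For power 0.95 need Φ(δ − z_{0.02}) = 0.95, so δ = z_{0.02} + z_{0.05} = 2.054 + 1.645 = 3.699.
δ = d·√(n/2) ⇒ n = 2(δ/d)² = 2 × (3.699 / 0.6622)² = 62.40.
Rounding up, n = 63 per group.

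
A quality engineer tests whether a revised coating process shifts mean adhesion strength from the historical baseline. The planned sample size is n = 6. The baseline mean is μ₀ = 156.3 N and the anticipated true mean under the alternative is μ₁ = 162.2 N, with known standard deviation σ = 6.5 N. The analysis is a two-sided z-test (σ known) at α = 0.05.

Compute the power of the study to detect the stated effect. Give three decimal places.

Power ≈ 0.604

Standardized effect: d = |μ₁ − μ₀| / σ = |162.2 − 156.3| / 6.5 = 0.9077
Noncentrality parameter: δ = d·√n = 0.9077 × √6 = 2.2234
Critical value for a two-sided test at α = 0.05: z_{α/2} = 1.960.
Power = Φ(δ − 1.960) + Φ(−δ − 1.960) = Φ(0.263) + Φ(-4.183) = 0.6039 + 0.0000 = 0.6039.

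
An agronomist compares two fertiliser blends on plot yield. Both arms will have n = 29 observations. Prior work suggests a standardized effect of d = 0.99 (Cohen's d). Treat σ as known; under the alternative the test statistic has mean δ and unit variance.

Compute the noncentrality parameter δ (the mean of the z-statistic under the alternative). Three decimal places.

δ = d·√(n/2) = 0.99 × √(29/2) = 3.7698

δ ≈ 3.770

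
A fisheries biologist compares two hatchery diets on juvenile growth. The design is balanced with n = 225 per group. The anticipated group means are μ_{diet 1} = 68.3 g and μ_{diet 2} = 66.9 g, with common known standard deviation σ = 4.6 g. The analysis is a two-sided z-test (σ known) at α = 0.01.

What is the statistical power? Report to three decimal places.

Power ≈ 0.743

Standardized effect: d = |μ_{diet 1} − μ_{diet 2}| / σ = |68.3 − 66.9| / 4.6 = 0.3043
Noncentrality parameter: λ = d·√(n/2) = 0.3043 × √(225/2) = 3.2281
Two-sided α = 0.01 → critical value z_{0.005} = 2.576.
Power = Φ(λ − 2.576) + Φ(−λ − 2.576) = Φ(0.652) + Φ(-5.804) = 0.7429 + 0.0000 = 0.7429.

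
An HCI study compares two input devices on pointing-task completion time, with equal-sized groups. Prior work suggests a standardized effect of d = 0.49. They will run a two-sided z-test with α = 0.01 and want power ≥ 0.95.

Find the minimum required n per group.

n = 149 per group

For power 0.95 need Φ(δ − z_{0.005}) = 0.95, so δ = z_{0.005} + z_{0.05} = 2.576 + 1.645 = 4.221.
(The Φ(−δ − z_{α/2}) term is vanishingly small for δ > 0 and is dropped in the standard sample-size formula.)
δ = d·√(n/2) ⇒ n = 2(δ/d)² = 2 × (4.221 / 0.49)² = 148.39.
Rounding up, n = 149 per group.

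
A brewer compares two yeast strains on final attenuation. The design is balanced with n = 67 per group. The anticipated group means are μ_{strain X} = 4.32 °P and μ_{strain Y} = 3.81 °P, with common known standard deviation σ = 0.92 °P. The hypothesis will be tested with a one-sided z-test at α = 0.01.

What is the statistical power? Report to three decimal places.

Power ≈ 0.811

Standardized effect: d = |μ_{strain X} − μ_{strain Y}| / σ = |4.32 − 3.81| / 0.92 = 0.5543
Noncentrality parameter: δ = d·√(n/2) = 0.5543 × √(67/2) = 3.2085
Critical value for a one-sided test at α = 0.01: z_α = 2.326.
Power = P(Z > 2.326 − δ) = Φ(0.882) = 0.8112.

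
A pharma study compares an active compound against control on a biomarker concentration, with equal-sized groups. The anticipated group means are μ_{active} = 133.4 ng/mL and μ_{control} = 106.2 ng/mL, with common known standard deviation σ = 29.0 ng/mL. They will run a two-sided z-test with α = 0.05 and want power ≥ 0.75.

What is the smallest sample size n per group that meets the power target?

n = 16 per group

Standardized effect: d = |μ_{active} − μ_{control}| / σ = |133.4 − 106.2| / 29.0 = 0.9379
For power 0.75 need Φ(δ − z_{0.025}) = 0.75, so δ = z_{0.025} + z_{0.25} = 1.960 + 0.674 = 2.634.
(For δ > 0 the lower-tail rejection region contributes negligibly to power, so the one-term inversion is standard.)
δ = d·√(n/2) ⇒ n = 2(δ/d)² = 2 × (2.634 / 0.9379)² = 15.78.
Round up to the next whole unit.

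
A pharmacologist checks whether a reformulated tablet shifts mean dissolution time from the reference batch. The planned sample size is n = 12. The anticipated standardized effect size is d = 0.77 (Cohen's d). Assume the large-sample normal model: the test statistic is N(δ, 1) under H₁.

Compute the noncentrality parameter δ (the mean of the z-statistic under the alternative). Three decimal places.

δ = d·√n = 0.77 × √12 = 2.6674

δ ≈ 2.667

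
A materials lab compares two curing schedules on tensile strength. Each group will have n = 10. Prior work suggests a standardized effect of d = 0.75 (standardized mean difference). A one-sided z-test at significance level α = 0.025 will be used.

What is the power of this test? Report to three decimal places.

Noncentrality parameter: δ = d·√(n/2) = 0.75 × √(10/2) = 1.6771
One-sided α = 0.025 → critical value z_{0.025} = 1.960.
Power = P(Z > 1.960 − δ) = Φ(-0.283) = 0.3886.

Power ≈ 0.389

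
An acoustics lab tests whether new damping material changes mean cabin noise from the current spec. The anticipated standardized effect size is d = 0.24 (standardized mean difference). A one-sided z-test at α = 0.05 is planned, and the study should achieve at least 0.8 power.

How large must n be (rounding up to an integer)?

n = 108

Set Φ(δ − 1.645) = 0.8; then δ − 1.645 = Φ⁻¹(0.8) = 0.842, giving δ = 2.486.
δ = d·√n ⇒ n = (δ/d)² = (2.486 / 0.24)² = 107.34.
Round up to the next whole unit.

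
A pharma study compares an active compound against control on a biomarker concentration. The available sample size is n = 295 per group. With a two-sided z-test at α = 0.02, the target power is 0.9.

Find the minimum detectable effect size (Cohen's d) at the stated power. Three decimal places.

d ≈ 0.297

Required noncentrality: δ = z_{0.01} + z_{0.10} = 2.326 + 1.282 = 3.608.
(Lower-tail contribution to power is negligible for δ > 0.)
δ = d·√(n/2) ⇒ d = δ/√(n/2) = 3.608/√(295/2) = 0.2971.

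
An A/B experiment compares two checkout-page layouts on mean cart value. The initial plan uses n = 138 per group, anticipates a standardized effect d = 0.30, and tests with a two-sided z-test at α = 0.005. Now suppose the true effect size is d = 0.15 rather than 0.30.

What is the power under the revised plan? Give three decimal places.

Power ≈ 0.059

With d = 0.15: δ = d·√(n/2) = 0.15 × √(138/2) = 1.2460. Critical value z_{0.0025} = 2.807.
Revised power = Φ(δ − 2.807) + Φ(−δ − 2.807) = Φ(-1.561) + Φ(-4.053) = 0.0593 + 0.0000 = 0.0593.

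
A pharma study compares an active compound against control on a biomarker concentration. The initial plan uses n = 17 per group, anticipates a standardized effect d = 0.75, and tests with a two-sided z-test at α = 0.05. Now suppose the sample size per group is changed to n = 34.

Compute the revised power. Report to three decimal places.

With n = 34 per group: δ = d·√(n/2) = 0.75 × √(34/2) = 3.0923. Critical value z_{0.025} = 1.960.
Revised power = Φ(δ − 1.960) + Φ(−δ − 1.960) = Φ(1.132) + Φ(-5.052) = 0.8713 + 0.0000 = 0.8713.

Power ≈ 0.871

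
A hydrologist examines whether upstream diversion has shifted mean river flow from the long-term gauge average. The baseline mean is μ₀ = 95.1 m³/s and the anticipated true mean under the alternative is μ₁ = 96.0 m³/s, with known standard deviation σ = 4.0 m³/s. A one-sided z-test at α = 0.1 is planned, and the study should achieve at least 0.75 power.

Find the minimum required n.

n = 76

Standardized effect: d = |μ₁ − μ₀| / σ = |96.0 − 95.1| / 4.0 = 0.2250
For power 0.75 need Φ(δ − z_{0.1}) = 0.75, so δ = z_{0.1} + z_{0.25} = 1.282 + 0.674 = 1.956.
δ = d·√n ⇒ n = (δ/d)² = (1.956 / 0.2250)² = 75.58.
Rounding up, n = 76.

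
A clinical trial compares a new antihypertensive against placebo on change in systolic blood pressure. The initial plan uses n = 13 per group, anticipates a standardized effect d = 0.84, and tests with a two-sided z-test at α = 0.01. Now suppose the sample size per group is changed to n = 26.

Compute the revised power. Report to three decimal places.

With n = 26 per group: δ = d·√(n/2) = 0.84 × √(26/2) = 3.0287. Critical value z_{0.005} = 2.576.
Revised power = Φ(δ − 2.576) + Φ(−δ − 2.576) = Φ(0.453) + Φ(-5.604) = 0.6747 + 0.0000 = 0.6747.

Power ≈ 0.675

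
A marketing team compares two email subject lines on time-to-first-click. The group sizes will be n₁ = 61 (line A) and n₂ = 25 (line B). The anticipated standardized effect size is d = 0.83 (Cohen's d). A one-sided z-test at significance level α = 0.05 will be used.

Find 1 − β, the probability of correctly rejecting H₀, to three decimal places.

Power ≈ 0.968

Noncentrality parameter: δ = d / √(1/n₁ + 1/n₂) = 0.83 / √(1/61 + 1/25) = 3.4951
Critical value for a one-sided test at α = 0.05: z_α = 1.645.
Power = P(Z > 1.645 − δ) = Φ(1.850) = 0.9679.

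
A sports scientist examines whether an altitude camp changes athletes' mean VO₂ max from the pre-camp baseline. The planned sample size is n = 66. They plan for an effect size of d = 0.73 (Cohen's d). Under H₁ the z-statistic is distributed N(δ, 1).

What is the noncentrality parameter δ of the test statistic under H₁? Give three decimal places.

δ = d·√n = 0.73 × √66 = 5.9305

δ ≈ 5.931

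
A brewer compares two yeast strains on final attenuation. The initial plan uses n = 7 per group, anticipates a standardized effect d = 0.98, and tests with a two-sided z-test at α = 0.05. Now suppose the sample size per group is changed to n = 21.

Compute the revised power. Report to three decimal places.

Power ≈ 0.888

With n = 21 per group: δ = d·√(n/2) = 0.98 × √(21/2) = 3.1756. Critical value z_{0.025} = 1.960.
Revised power = Φ(δ − 1.960) + Φ(−δ − 1.960) = Φ(1.216) + Φ(-5.136) = 0.8879 + 0.0000 = 0.8879.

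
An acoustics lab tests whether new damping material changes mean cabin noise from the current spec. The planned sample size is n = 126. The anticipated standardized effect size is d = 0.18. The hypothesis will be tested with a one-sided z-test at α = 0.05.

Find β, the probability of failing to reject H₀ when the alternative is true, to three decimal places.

Noncentrality parameter: δ = d·√n = 0.18 × √126 = 2.0205
One-sided α = 0.05 → critical value z_{0.05} = 1.645.
Power = P(Z > 1.645 − δ) = Φ(0.376) = 0.6464.
Type II error: β = 1 − power = 1 − 0.6464 = 0.3536.

β ≈ 0.354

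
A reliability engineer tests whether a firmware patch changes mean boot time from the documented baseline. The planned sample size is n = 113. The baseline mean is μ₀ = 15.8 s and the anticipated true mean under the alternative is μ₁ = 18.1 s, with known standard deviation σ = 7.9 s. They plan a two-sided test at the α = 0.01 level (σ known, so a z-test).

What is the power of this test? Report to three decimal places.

Power ≈ 0.698

Standardized effect: d = |μ₁ − μ₀| / σ = |18.1 − 15.8| / 7.9 = 0.2911
Noncentrality parameter: δ = d·√n = 0.2911 × √113 = 3.0949
Critical value for a two-sided test at α = 0.01: z_{α/2} = 2.576.
Power = Φ(δ − 2.576) + Φ(−δ − 2.576) = Φ(0.519) + Φ(-5.671) = 0.6981 + 0.0000 = 0.6981.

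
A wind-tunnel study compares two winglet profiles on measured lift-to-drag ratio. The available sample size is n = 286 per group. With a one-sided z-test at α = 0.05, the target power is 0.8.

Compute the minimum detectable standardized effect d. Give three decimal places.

Required noncentrality: δ = z_{0.05} + z_{0.20} = 1.645 + 0.842 = 2.486.
δ = d·√(n/2) ⇒ d = δ/√(n/2) = 2.486/√(286/2) = 0.2079.

d ≈ 0.208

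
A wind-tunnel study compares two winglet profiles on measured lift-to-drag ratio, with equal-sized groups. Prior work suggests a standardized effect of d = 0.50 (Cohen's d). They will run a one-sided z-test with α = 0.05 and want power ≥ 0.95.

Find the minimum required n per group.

Set Φ(δ − 1.645) = 0.95; then δ − 1.645 = Φ⁻¹(0.95) = 1.645, giving δ = 3.290.
δ = d·√(n/2) ⇒ n = 2(δ/d)² = 2 × (3.290 / 0.50)² = 86.58.
Round up to the next whole unit.

n = 87 per group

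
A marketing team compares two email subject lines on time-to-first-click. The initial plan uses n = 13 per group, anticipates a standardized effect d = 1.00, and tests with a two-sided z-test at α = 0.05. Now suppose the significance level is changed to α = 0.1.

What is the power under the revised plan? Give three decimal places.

δ = d·√(n/2) = 1.00 × √(13/2) = 2.5495 (unchanged). New critical value: z_{0.05} = 1.645.
Revised power = Φ(δ − 1.645) + Φ(−δ − 1.645) = Φ(0.905) + Φ(-4.194) = 0.8172 + 0.0000 = 0.8172.

Power ≈ 0.817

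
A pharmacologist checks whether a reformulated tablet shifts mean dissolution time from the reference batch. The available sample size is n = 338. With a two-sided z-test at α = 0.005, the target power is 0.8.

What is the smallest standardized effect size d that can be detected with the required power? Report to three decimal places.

d ≈ 0.198

Required noncentrality: δ = z_{0.0025} + z_{0.20} = 2.807 + 0.842 = 3.649.
(The second rejection-region term Φ(−δ − z_{α/2}) is negligible and dropped.)
δ = d·√n ⇒ d = δ/√n = 3.649/√338 = 0.1985.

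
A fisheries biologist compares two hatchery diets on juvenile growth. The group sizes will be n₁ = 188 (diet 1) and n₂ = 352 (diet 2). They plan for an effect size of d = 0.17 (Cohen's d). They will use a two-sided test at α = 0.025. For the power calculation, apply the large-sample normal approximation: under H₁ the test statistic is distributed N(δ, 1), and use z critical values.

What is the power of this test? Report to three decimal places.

Power ≈ 0.360

Noncentrality parameter: λ = d / √(1/n₁ + 1/n₂) = 0.17 / √(1/188 + 1/352) = 1.8819
Critical value for a two-sided test at α = 0.025: z_{α/2} = 2.241.
Power = Φ(λ − 2.241) + Φ(−λ − 2.241) = Φ(-0.359) + Φ(-4.123) = 0.3596 + 0.0000 = 0.3596.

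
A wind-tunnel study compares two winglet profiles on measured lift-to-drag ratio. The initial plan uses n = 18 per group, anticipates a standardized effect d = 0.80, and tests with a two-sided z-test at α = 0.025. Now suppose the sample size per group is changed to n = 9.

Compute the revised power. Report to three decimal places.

With n = 9 per group: δ = d·√(n/2) = 0.80 × √(9/2) = 1.6971. Critical value z_{0.0125} = 2.241.
Revised power = Φ(δ − 2.241) + Φ(−δ − 2.241) = Φ(-0.544) + Φ(-3.938) = 0.2931 + 0.0000 = 0.2931.

Power ≈ 0.293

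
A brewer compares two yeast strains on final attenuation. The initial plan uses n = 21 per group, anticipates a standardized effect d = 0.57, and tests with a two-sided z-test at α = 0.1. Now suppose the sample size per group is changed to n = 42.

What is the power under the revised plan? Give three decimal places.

Power ≈ 0.833

With n = 42 per group: δ = d·√(n/2) = 0.57 × √(42/2) = 2.6121. Critical value z_{0.05} = 1.645.
Revised power = Φ(δ − 1.645) + Φ(−δ − 1.645) = Φ(0.967) + Φ(-4.257) = 0.8333 + 0.0000 = 0.8333.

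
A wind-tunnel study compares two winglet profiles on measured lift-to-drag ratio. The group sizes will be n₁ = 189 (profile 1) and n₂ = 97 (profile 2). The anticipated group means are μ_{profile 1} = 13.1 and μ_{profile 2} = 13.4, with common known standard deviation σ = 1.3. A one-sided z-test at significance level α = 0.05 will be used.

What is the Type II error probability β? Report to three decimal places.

Standardized effect: d = |μ_{profile 1} − μ_{profile 2}| / σ = |13.1 − 13.4| / 1.3 = 0.2308
Noncentrality parameter: δ = d / √(1/n₁ + 1/n₂) = 0.2308 / √(1/189 + 1/97) = 1.8476
One-sided α = 0.05 → critical value z_{0.05} = 1.645.
Power = Φ(δ − 1.645) = Φ(0.203) = 0.5803.
Type II error: β = 1 − power = 1 − 0.5803 = 0.4197.

β ≈ 0.420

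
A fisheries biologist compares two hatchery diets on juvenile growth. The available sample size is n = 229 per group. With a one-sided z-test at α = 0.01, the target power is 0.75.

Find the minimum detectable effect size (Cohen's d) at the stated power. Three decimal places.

Required noncentrality: δ = z_{0.01} + z_{0.25} = 2.326 + 0.674 = 3.001.
δ = d·√(n/2) ⇒ d = δ/√(n/2) = 3.001/√(229/2) = 0.2804.

d ≈ 0.280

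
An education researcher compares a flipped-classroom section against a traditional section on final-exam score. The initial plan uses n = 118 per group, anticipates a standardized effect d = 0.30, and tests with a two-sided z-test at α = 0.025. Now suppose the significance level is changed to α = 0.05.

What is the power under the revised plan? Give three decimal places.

δ = d·√(n/2) = 0.30 × √(118/2) = 2.3043 (unchanged). New critical value: z_{0.025} = 1.960.
Revised power = Φ(δ − 1.960) + Φ(−δ − 1.960) = Φ(0.344) + Φ(-4.264) = 0.6347 + 0.0000 = 0.6347.

Power ≈ 0.635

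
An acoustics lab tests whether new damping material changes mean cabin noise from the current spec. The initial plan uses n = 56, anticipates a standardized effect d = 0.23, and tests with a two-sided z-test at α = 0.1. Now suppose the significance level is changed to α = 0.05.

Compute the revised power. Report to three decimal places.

Power ≈ 0.406

δ = d·√n = 0.23 × √56 = 1.7212 (unchanged). New critical value: z_{0.025} = 1.960.
Revised power = Φ(δ − 1.960) + Φ(−δ − 1.960) = Φ(-0.239) + Φ(-3.681) = 0.4056 + 0.0001 = 0.4057.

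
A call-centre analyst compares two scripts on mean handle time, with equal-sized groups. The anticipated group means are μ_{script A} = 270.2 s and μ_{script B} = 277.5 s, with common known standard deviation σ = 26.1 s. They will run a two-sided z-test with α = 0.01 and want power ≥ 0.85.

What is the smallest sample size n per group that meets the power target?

n = 334 per group

Standardized effect: d = |μ_{script A} − μ_{script B}| / σ = |270.2 − 277.5| / 26.1 = 0.2797
For power 0.85 need Φ(δ − z_{0.005}) = 0.85, so δ = z_{0.005} + z_{0.15} = 2.576 + 1.036 = 3.612.
(Ignoring the negligible lower-tail rejection probability gives the usual closed-form inversion.)
δ = d·√(n/2) ⇒ n = 2(δ/d)² = 2 × (3.612 / 0.2797)² = 333.60.
Rounding up, n = 334 per group.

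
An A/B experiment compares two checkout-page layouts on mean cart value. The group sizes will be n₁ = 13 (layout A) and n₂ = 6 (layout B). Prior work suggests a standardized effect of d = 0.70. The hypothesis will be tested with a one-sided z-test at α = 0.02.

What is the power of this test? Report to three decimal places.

Noncentrality parameter: δ = d / √(1/n₁ + 1/n₂) = 0.70 / √(1/13 + 1/6) = 1.4183
One-sided α = 0.02 → critical value z_{0.02} = 2.054.
Power = P(Z > 2.054 − δ) = Φ(-0.635) = 0.2626.

Power ≈ 0.263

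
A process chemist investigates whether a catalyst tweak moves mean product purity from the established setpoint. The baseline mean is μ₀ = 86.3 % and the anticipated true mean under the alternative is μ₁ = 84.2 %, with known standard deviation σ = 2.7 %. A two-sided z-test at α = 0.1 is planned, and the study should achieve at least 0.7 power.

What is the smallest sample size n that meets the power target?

n = 8

Standardized effect: d = |μ₁ − μ₀| / σ = |84.2 − 86.3| / 2.7 = 0.7778
Set Φ(δ − 1.645) = 0.7; then δ − 1.645 = Φ⁻¹(0.7) = 0.524, giving δ = 2.169.
(Ignoring the negligible lower-tail rejection probability gives the usual closed-form inversion.)
δ = d·√n ⇒ n = (δ/d)² = (2.169 / 0.7778)² = 7.78.
Rounding up, n = 8.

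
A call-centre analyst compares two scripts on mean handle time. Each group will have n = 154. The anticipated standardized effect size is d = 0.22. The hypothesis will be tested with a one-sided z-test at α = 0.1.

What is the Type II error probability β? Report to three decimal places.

Noncentrality parameter: δ = d·√(n/2) = 0.22 × √(154/2) = 1.9305
One-sided α = 0.1 → critical value z_{0.1} = 1.282.
Power = Φ(δ − 1.282) = Φ(0.649) = 0.7418.
Type II error: β = 1 − power = 1 − 0.7418 = 0.2582.

β ≈ 0.258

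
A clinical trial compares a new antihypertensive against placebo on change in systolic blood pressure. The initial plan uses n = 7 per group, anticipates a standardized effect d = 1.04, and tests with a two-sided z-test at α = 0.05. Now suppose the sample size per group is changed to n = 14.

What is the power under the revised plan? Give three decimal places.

With n = 14 per group: δ = d·√(n/2) = 1.04 × √(14/2) = 2.7516. Critical value z_{0.025} = 1.960.
Revised power = Φ(δ − 1.960) + Φ(−δ − 1.960) = Φ(0.792) + Φ(-4.712) = 0.7857 + 0.0000 = 0.7857.

Power ≈ 0.786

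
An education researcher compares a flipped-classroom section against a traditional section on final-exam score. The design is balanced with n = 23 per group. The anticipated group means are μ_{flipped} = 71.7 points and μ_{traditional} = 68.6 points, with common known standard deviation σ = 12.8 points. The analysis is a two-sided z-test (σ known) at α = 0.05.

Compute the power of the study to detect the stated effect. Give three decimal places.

Standardized effect: d = |μ_{flipped} − μ_{traditional}| / σ = |71.7 − 68.6| / 12.8 = 0.2422
Noncentrality parameter: δ = d·√(n/2) = 0.2422 × √(23/2) = 0.8213
Two-sided α = 0.05 → critical value z_{0.025} = 1.960.
Power = Φ(δ − 1.960) + Φ(−δ − 1.960) = Φ(-1.139) + Φ(-2.781) = 0.1274 + 0.0027 = 0.1301.

Power ≈ 0.130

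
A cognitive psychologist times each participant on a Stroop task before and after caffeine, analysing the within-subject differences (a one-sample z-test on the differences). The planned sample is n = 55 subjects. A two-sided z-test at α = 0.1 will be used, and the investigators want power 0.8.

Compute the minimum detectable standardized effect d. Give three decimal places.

Required noncentrality: δ = z_{0.05} + z_{0.20} = 1.645 + 0.842 = 2.486.
(Lower-tail contribution to power is negligible for δ > 0.)
δ = d·√n ⇒ d = δ/√n = 2.486/√55 = 0.3353.

d ≈ 0.335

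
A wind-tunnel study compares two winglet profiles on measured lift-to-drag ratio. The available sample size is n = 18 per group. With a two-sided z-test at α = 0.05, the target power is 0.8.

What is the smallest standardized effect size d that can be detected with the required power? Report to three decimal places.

Need Φ(δ − 1.960) = 0.8, so δ = 1.960 + 0.842 = 2.802.
(The second rejection-region term Φ(−δ − z_{α/2}) is negligible and dropped.)
δ = d·√(n/2) ⇒ d = δ/√(n/2) = 2.802/√(18/2) = 0.9339.

d ≈ 0.934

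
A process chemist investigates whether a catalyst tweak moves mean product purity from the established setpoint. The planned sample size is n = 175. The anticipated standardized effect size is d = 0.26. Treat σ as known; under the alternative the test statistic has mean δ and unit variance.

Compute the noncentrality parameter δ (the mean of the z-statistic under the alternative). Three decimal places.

δ ≈ 3.439

δ = d·√n = 0.26 × √175 = 3.4395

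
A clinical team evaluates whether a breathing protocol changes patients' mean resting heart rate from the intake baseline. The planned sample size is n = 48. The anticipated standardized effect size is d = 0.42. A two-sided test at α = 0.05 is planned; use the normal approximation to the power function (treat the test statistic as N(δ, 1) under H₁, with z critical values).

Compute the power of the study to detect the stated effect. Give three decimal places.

Noncentrality parameter: δ = d·√n = 0.42 × √48 = 2.9098
Critical value for a two-sided test at α = 0.05: z_{α/2} = 1.960.
Power = Φ(δ − 1.960) + Φ(−δ − 1.960) = Φ(0.950) + Φ(-4.870) = 0.8289 + 0.0000 = 0.8289.

Power ≈ 0.829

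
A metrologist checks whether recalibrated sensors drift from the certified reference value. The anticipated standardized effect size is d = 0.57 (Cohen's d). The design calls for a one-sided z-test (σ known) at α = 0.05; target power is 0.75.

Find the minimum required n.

n = 17

Set Φ(δ − 1.645) = 0.75; then δ − 1.645 = Φ⁻¹(0.75) = 0.674, giving δ = 2.319.
δ = d·√n ⇒ n = (δ/d)² = (2.319 / 0.57)² = 16.56.
Round up to the next whole unit.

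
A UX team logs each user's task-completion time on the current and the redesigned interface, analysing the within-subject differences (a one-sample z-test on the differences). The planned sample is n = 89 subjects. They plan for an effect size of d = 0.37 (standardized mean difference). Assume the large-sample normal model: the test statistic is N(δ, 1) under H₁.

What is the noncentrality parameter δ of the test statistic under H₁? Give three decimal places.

δ = d·√n = 0.37 × √89 = 3.4906

δ ≈ 3.491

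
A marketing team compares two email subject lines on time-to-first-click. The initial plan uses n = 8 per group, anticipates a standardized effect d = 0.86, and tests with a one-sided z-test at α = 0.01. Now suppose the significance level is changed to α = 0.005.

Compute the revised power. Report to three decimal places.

Power ≈ 0.196

δ = d·√(n/2) = 0.86 × √(8/2) = 1.7200 (unchanged). New critical value: z_{0.005} = 2.576.
Revised power = P(Z > 2.576 − δ) = Φ(-0.856) = 0.1960.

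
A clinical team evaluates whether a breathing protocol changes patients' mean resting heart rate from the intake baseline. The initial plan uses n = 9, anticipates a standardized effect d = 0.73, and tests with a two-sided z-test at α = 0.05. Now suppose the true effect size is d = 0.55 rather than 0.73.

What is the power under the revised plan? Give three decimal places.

With d = 0.55: δ = d·√n = 0.55 × √9 = 1.6500. Critical value z_{0.025} = 1.960.
Revised power = Φ(δ − 1.960) + Φ(−δ − 1.960) = Φ(-0.310) + Φ(-3.610) = 0.3783 + 0.0002 = 0.3784.

Power ≈ 0.378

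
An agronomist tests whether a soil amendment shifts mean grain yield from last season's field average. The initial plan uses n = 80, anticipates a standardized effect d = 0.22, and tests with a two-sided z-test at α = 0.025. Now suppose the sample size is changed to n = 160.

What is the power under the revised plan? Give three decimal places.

With n = 160: δ = d·√n = 0.22 × √160 = 2.7828. Critical value z_{0.0125} = 2.241.
Revised power = Φ(δ − 2.241) + Φ(−δ − 2.241) = Φ(0.541) + Φ(-5.024) = 0.7059 + 0.0000 = 0.7059.

Power ≈ 0.706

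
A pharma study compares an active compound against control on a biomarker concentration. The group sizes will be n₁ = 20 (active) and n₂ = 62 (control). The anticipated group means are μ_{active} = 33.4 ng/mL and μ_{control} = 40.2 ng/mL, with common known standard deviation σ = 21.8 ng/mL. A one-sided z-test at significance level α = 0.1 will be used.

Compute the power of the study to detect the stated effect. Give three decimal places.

Standardized effect: d = |μ_{active} − μ_{control}| / σ = |33.4 − 40.2| / 21.8 = 0.3119
Noncentrality parameter: λ = d / √(1/n₁ + 1/n₂) = 0.3119 / √(1/20 + 1/62) = 1.2130
One-sided α = 0.1 → critical value z_{0.1} = 1.282.
Power = P(Z > 1.282 − λ) = Φ(-0.069) = 0.4727.

Power ≈ 0.473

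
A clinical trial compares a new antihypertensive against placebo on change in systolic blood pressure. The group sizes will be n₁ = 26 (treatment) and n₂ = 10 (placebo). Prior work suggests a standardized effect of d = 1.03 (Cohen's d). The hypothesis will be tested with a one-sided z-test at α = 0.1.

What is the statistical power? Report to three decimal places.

Power ≈ 0.931

Noncentrality parameter: δ = d / √(1/n₁ + 1/n₂) = 1.03 / √(1/26 + 1/10) = 2.7680
One-sided α = 0.1 → critical value z_{0.1} = 1.282.
Power = P(Z > 1.282 − δ) = Φ(1.486) = 0.9314.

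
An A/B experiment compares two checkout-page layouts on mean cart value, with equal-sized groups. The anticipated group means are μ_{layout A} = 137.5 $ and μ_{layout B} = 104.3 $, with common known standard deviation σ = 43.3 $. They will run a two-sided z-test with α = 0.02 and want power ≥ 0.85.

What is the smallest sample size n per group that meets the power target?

Standardized effect: d = |μ_{layout A} − μ_{layout B}| / σ = |137.5 − 104.3| / 43.3 = 0.7667
Set Φ(δ − 2.326) = 0.85; then δ − 2.326 = Φ⁻¹(0.85) = 1.036, giving δ = 3.363.
(For δ > 0 the lower-tail rejection region contributes negligibly to power, so the one-term inversion is standard.)
δ = d·√(n/2) ⇒ n = 2(δ/d)² = 2 × (3.363 / 0.7667)² = 38.47.
Round up to the next whole unit.

n = 39 per group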